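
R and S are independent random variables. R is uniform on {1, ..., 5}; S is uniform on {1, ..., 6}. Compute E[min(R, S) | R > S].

2

Outcomes with R > S: (2,1), (3,1), (3,2), (4,1), (4,2), (4,3), (5,1), (5,2), (5,3), (5,4), each with probability 1/30.
E[min(R, S) | R > S] = (1 + 1 + 2 + 1 + 2 + 3 + 1 + 2 + 3 + 4) / 10 = 2.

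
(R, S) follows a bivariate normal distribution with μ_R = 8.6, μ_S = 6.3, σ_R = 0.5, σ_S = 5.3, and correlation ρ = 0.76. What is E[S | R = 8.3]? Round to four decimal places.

For a bivariate normal, E[S | R=x] = μ_S + ρ·(σ_S/σ_R)·(x − μ_R).
E[S | R=8.3] = 6.3 + (0.76)·(5.3/0.5)·(8.3 − (8.6)) = 6.3 + (8.056)·(-0.3) = 3.8832.

3.8832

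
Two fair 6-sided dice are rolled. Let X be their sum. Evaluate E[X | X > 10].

34/3

P(X > 10) = 1/12.
Σ over the event: 11·1/18 + 12·1/36 = 17/18.
E[X | X > 10] = (17/18) / (1/12) = 34/3.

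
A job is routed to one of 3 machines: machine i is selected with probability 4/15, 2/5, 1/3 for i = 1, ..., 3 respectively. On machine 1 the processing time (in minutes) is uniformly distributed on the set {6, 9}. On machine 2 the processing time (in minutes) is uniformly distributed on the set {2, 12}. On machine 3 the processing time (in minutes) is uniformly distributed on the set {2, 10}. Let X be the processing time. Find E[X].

34/5

E[X | machine 1] = (6+9)/2 = 15/2.
E[X | machine 2] = (2+12)/2 = 7.
E[X | machine 3] = (2+10)/2 = 6.
E[X] = (4/15)·(15/2) + (2/5)·(7) + (1/3)·(6) = 34/5.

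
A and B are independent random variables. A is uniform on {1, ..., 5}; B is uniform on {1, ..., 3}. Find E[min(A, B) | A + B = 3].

1

Outcomes with A + B = 3: (1,2), (2,1), each with probability 1/15.
E[min(A, B) | A + B = 3] = (1 + 1) / 2 = 1.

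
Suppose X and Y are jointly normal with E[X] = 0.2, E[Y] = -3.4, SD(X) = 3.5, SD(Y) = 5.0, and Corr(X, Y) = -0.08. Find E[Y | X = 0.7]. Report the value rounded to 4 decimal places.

-3.4571

For a bivariate normal, E[Y | X=x] = μ_Y + ρ·(σ_Y/σ_X)·(x − μ_X).
E[Y | X=0.7] = -3.4 + (-0.08)·(5.0/3.5)·(0.7 − (0.2)) = -3.4 + (-0.11429)·(0.5) = -3.4571.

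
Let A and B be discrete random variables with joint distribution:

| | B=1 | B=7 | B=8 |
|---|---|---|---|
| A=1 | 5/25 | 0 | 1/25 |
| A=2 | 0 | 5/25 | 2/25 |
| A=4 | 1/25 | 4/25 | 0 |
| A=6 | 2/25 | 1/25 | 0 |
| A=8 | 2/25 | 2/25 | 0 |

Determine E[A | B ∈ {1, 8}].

42/13

P(B ∈ {1, 8}) = 13/25.
Σ A·P over the event = 1·(5/25) + 1·(1/25) + 2·(2/25) + 4·(1/25) + 6·(2/25) + 8·(2/25) = 42/25.
E[A | B ∈ {1, 8}] = (42/25) / (13/25) = 42/13.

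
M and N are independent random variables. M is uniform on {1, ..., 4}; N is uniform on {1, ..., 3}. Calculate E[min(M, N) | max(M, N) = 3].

9/5

Outcomes with max(M, N) = 3: (1,3), (2,3), (3,1), (3,2), (3,3), each with probability 1/12.
E[min(M, N) | max(M, N) = 3] = (1 + 2 + 1 + 2 + 3) / 5 = 9/5.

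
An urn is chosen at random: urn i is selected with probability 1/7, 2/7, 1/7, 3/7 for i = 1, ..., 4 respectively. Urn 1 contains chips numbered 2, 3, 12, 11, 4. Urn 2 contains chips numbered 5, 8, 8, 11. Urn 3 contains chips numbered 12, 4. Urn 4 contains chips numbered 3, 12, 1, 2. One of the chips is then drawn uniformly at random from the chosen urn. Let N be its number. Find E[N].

439/70

E[N | urn 1] = (2+3+12+11+4)/5 = 32/5.
E[N | urn 2] = (5+8+8+11)/4 = 8.
E[N | urn 3] = (12+4)/2 = 8.
E[N | urn 4] = (3+12+1+2)/4 = 9/2.
E[N] = (1/7)·(32/5) + (2/7)·(8) + (1/7)·(8) + (3/7)·(9/2) = 439/70.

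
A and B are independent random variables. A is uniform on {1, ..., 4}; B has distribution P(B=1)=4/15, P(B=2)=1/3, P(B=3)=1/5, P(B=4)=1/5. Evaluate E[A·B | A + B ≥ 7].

P(A + B ≥ 7) = 3/20.
Summing AB·P(x,y) over outcomes with A + B ≥ 7 gives 2.
E[A·B | A + B ≥ 7] = (2) / (3/20) = 40/3.

40/3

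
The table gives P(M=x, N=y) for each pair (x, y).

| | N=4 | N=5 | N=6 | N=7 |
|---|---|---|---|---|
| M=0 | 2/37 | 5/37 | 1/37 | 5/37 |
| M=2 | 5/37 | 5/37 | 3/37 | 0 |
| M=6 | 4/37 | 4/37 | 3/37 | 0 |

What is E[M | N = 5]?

17/7

P(N = 5) = 14/37.
Summing M·P(M=x,N=y) over the conditioning event gives 34/37.
E[M | N = 5] = (34/37) / (14/37) = 17/7.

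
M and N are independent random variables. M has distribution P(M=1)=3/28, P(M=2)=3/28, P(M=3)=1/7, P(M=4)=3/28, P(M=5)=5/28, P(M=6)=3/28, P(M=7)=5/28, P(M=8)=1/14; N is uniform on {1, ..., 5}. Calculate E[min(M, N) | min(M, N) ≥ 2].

317/100

P(min(M, N) ≥ 2) = 5/7.
Summing min(M,N)·P(x,y) over outcomes with min(M, N) ≥ 2 gives 317/140.
E[min(M, N) | min(M, N) ≥ 2] = (317/140) / (5/7) = 317/100.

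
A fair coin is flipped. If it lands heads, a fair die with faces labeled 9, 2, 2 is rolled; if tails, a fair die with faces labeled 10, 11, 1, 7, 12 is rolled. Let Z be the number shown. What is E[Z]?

E[Z | heads] = (9+2+2)/3 = 13/3.
E[Z | tails] = (10+11+1+7+12)/5 = 41/5.
By the law of total expectation,
E[Z] = (1/2)·(13/3) + (1/2)·(41/5) = 94/15.

94/15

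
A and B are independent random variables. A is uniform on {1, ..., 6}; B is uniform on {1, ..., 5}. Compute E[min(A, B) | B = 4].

P(B = 4) = 1/5.
Summing min(A,B)·P(x,y) over outcomes with B = 4 gives 3/5.
E[min(A, B) | B = 4] = (3/5) / (1/5) = 3.

3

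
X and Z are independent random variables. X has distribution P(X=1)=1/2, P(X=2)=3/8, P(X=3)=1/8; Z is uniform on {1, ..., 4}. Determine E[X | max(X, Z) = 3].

19/10

P(max(X, Z) = 3) = 5/16.
Summing X·P(x,y) over outcomes with max(X, Z) = 3 gives 19/32.
E[X | max(X, Z) = 3] = (19/32) / (5/16) = 19/10.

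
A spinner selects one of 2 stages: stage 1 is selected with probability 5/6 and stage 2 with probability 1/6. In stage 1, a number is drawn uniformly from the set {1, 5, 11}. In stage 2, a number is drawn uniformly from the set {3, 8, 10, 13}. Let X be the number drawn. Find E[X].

E[X | stage 1] = (1+5+11)/3 = 17/3.
E[X | stage 2] = (3+8+10+13)/4 = 17/2.
By the law of total expectation,
E[X] = (5/6)·(17/3) + (1/6)·(17/2) = 221/36.

221/36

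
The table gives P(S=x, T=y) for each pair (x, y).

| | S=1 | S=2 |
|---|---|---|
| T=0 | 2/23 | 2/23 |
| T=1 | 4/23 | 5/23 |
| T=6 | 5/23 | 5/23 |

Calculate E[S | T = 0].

3/2

P(T = 0) = 4/23.
Σ S·P over the event = 1·(2/23) + 2·(2/23) = 6/23.
E[S | T = 0] = (6/23) / (4/23) = 3/2.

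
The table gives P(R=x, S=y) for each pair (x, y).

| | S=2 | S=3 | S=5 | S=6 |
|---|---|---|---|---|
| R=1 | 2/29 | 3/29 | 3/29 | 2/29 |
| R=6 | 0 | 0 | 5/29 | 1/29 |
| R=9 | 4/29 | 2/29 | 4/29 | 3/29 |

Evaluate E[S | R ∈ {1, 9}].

P(R ∈ {1, 9}) = 23/29.
Σ S·P over the event = 2·(2/29) + 3·(3/29) + 5·(3/29) + 6·(2/29) + 2·(4/29) + 3·(2/29) + 5·(4/29) + 6·(3/29) = 92/29.
E[S | R ∈ {1, 9}] = (92/29) / (23/29) = 4.

4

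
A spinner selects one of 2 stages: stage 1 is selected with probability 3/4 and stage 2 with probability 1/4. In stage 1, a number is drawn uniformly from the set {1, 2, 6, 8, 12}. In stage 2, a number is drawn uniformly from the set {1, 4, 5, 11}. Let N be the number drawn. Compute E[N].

E[N | stage 1] = (1+2+6+8+12)/5 = 29/5.
E[N | stage 2] = (1+4+5+11)/4 = 21/4.
E[N] = (3/4)·(29/5) + (1/4)·(21/4) = 453/80.

453/80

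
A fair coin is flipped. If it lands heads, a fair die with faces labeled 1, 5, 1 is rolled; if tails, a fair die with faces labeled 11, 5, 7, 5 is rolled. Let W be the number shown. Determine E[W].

E[W | heads] = (1+5+1)/3 = 7/3.
E[W | tails] = (11+5+7+5)/4 = 7.
E[W] = (1/2)·(7/3) + (1/2)·(7) = 14/3.

14/3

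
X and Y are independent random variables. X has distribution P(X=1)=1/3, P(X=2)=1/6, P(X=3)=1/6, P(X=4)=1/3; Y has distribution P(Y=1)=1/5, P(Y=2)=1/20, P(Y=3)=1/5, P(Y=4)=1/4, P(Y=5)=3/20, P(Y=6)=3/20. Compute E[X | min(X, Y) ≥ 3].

P(min(X, Y) ≥ 3) = 3/8.
Summing X·P(x,y) over outcomes with min(X, Y) ≥ 3 gives 11/8.
E[X | min(X, Y) ≥ 3] = (11/8) / (3/8) = 11/3.

11/3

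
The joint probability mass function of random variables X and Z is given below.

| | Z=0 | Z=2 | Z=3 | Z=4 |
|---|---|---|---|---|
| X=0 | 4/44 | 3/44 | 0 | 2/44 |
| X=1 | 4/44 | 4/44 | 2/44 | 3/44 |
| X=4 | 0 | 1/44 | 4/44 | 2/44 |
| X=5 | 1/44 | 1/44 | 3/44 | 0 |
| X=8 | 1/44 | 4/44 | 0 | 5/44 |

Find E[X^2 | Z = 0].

93/10

P(Z = 0) = 5/22.
Summing X^2·P(X=x,Z=y) over the conditioning event gives 93/44.
E[X^2 | Z = 0] = (93/44) / (5/22) = 93/10.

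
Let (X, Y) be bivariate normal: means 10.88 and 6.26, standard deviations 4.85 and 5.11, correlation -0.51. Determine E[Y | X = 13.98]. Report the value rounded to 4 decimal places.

4.5942

The regression of Y on X has slope ρ·σ_Y/σ_X and passes through (μ_X, μ_Y).
E[Y | X=13.98] = 6.26 + (-0.51)·(5.11/4.85)·(13.98 − (10.88)) = 6.26 + (-0.53734)·(3.1) = 4.5942.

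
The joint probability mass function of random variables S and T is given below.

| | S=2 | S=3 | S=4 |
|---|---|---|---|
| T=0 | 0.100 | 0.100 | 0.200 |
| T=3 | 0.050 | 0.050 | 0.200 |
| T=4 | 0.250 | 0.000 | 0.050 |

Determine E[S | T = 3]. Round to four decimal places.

P(T = 3) = 0.300.
Σ S·P over the event = 2·(0.050) + 3·(0.050) + 4·(0.200) = 1.050.
E[S | T = 3] = (1.050) / (0.300) = 3.5000.

3.5000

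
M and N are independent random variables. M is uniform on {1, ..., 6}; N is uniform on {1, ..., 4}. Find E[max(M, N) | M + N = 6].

Outcomes with M + N = 6: (2,4), (3,3), (4,2), (5,1), each with probability 1/24.
E[max(M, N) | M + N = 6] = (4 + 3 + 4 + 5) / 4 = 4.

4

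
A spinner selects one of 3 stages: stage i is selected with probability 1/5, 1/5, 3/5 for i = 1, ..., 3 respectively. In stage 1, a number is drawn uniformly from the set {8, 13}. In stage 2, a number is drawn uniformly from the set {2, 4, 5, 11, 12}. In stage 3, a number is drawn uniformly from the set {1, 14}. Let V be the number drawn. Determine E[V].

199/25

E[V | stage 1] = (8+13)/2 = 21/2.
E[V | stage 2] = (2+4+5+11+12)/5 = 34/5.
E[V | stage 3] = (1+14)/2 = 15/2.
By the law of total expectation,
E[V] = (1/5)·(21/2) + (1/5)·(34/5) + (3/5)·(15/2) = 199/25.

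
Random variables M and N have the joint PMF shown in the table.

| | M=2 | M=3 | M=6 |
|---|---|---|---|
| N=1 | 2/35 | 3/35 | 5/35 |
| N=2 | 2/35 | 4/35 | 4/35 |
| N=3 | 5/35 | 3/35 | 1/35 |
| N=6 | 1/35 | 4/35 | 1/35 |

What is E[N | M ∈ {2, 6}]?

7/3

P(M ∈ {2, 6}) = 3/5.
Summing N·P(M=x,N=y) over the conditioning event gives 7/5.
E[N | M ∈ {2, 6}] = (7/5) / (3/5) = 7/3.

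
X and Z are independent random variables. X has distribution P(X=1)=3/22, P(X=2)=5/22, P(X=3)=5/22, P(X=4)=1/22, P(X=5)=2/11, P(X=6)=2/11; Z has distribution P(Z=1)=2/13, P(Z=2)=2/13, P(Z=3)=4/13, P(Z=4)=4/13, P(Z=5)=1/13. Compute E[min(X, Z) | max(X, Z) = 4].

73/32

P(max(X, Z) = 4) = 32/143.
Summing min(X,Z)·P(x,y) over outcomes with max(X, Z) = 4 gives 73/143.
E[min(X, Z) | max(X, Z) = 4] = (73/143) / (32/143) = 73/32.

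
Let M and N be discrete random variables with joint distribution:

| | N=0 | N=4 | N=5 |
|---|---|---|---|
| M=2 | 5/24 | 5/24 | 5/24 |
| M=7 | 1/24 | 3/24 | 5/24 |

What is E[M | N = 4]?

P(N = 4) = 1/3.
Σ M·P over the event = 2·(5/24) + 7·(3/24) = 31/24.
E[M | N = 4] = (31/24) / (1/3) = 31/8.

31/8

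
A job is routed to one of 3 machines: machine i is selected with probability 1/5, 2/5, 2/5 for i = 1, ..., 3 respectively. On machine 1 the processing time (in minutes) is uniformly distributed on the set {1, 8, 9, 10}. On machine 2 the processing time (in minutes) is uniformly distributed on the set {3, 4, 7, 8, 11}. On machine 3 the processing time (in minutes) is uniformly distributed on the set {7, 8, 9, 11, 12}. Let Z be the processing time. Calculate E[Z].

39/5

E[Z | machine 1] = (1+8+9+10)/4 = 7.
E[Z | machine 2] = (3+4+7+8+11)/5 = 33/5.
E[Z | machine 3] = (7+8+9+11+12)/5 = 47/5.
E[Z] = (1/5)·(7) + (2/5)·(33/5) + (2/5)·(47/5) = 39/5.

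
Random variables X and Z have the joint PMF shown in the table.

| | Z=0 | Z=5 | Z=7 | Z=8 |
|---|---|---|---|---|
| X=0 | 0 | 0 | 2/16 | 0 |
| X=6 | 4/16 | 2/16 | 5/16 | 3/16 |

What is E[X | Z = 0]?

6

P(Z = 0) = 1/4.
Σ X·P over the event = 6·(4/16) = 3/2.
E[X | Z = 0] = (3/2) / (1/4) = 6.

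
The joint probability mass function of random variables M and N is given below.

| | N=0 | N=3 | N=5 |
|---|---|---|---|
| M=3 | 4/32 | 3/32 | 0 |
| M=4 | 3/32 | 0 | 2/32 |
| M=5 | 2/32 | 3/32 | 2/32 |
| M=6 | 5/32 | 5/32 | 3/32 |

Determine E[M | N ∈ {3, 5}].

5

P(N ∈ {3, 5}) = 9/16.
Σ M·P over the event = 3·(3/32) + 4·(2/32) + 5·(3/32) + 5·(2/32) + 6·(5/32) + 6·(3/32) = 45/16.
E[M | N ∈ {3, 5}] = (45/16) / (9/16) = 5.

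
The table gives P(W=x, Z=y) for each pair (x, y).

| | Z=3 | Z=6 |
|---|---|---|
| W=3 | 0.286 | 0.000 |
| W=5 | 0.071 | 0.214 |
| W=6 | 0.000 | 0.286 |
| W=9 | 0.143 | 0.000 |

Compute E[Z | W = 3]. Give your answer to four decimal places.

P(W = 3) = 0.286.
Σ Z·P over the event = 3·(0.286) = 0.858.
E[Z | W = 3] = (0.858) / (0.286) = 3.0000.

3.0000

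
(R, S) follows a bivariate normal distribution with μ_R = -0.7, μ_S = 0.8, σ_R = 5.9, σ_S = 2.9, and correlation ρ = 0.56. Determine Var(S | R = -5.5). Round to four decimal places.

The conditional variance in a bivariate normal is σ_S²(1 − ρ²), independent of x.
Var(S | R=-5.5) = (2.9)²·(1 − (0.56)²) = 8.41·0.6864 = 5.7726.

5.7726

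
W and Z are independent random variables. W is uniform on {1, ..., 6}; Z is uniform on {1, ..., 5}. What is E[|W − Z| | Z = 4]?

Outcomes with Z = 4: (1,4), (2,4), (3,4), (4,4), (5,4), (6,4), each with probability 1/30.
E[|W − Z| | Z = 4] = (3 + 2 + 1 + 0 + 1 + 2) / 6 = 3/2.

3/2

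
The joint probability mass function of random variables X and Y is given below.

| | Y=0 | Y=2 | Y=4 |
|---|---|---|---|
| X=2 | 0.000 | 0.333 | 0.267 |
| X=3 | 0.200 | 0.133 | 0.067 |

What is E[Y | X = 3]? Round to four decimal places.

P(X = 3) = 0.400.
Σ Y·P over the event = 0·(0.200) + 2·(0.133) + 4·(0.067) = 0.534.
E[Y | X = 3] = (0.534) / (0.400) = 1.3350.

1.3350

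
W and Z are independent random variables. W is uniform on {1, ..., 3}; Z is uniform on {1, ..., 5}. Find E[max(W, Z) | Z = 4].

4

Outcomes with Z = 4: (1,4), (2,4), (3,4), each with probability 1/15.
E[max(W, Z) | Z = 4] = (4 + 4 + 4) / 3 = 4.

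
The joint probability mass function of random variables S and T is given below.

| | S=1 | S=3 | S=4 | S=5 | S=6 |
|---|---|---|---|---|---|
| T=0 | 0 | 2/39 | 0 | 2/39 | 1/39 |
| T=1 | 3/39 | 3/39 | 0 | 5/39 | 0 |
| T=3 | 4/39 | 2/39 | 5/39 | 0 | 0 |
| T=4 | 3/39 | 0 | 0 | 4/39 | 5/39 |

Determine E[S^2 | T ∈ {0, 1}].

P(T ∈ {0, 1}) = 16/39.
Summing S^2·P(S=x,T=y) over the conditioning event gives 259/39.
E[S^2 | T ∈ {0, 1}] = (259/39) / (16/39) = 259/16.

259/16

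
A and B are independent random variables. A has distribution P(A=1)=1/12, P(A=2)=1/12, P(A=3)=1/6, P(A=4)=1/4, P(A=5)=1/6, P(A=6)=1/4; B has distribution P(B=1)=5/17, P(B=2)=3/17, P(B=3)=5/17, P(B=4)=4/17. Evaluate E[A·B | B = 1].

49/12

P(B = 1) = 5/17.
Summing AB·P(x,y) over outcomes with B = 1 gives 245/204.
E[A·B | B = 1] = (245/204) / (5/17) = 49/12.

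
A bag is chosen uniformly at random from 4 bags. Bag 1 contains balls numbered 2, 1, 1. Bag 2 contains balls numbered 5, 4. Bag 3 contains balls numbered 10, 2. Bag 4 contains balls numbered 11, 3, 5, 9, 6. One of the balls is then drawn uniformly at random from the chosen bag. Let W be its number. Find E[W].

559/120

E[W | bag 1] = (2+1+1)/3 = 4/3.
E[W | bag 2] = (5+4)/2 = 9/2.
E[W | bag 3] = (10+2)/2 = 6.
E[W | bag 4] = (11+3+5+9+6)/5 = 34/5.
By the law of total expectation,
E[W] = (1/4)·(4/3) + (1/4)·(9/2) + (1/4)·(6) + (1/4)·(34/5) = 559/120.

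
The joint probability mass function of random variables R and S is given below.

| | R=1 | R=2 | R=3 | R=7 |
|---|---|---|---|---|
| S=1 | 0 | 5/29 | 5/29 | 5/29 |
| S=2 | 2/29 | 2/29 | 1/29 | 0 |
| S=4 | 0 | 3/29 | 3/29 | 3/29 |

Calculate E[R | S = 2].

P(S = 2) = 5/29.
Σ R·P over the event = 1·(2/29) + 2·(2/29) + 3·(1/29) = 9/29.
E[R | S = 2] = (9/29) / (5/29) = 9/5.

9/5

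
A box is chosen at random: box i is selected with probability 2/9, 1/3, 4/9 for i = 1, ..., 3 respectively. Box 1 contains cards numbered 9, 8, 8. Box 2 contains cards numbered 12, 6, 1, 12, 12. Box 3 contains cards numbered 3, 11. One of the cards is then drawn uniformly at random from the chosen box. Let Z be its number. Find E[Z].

E[Z | box 1] = (9+8+8)/3 = 25/3.
E[Z | box 2] = (12+6+1+12+12)/5 = 43/5.
E[Z | box 3] = (3+11)/2 = 7.
E[Z] = (2/9)·(25/3) + (1/3)·(43/5) + (4/9)·(7) = 1057/135.

1057/135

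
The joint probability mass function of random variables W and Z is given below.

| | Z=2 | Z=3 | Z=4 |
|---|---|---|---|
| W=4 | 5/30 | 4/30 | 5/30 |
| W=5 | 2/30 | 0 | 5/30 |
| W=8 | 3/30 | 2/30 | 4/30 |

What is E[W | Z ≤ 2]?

P(Z ≤ 2) = 1/3.
Summing W·P(W=x,Z=y) over the conditioning event gives 9/5.
E[W | Z ≤ 2] = (9/5) / (1/3) = 27/5.

27/5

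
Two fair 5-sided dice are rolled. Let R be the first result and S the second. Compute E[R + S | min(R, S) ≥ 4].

9

P(min(R, S) ≥ 4) = 4/25.
Summing (R+S)·P(x,y) over outcomes with min(R, S) ≥ 4 gives 36/25.
E[R + S | min(R, S) ≥ 4] = (36/25) / (4/25) = 9.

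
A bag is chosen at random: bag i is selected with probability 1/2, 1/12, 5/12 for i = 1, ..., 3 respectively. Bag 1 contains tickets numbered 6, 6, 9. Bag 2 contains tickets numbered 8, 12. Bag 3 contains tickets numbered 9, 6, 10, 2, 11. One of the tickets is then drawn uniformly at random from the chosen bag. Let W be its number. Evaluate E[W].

15/2

E[W | bag 1] = (6+6+9)/3 = 7.
E[W | bag 2] = (8+12)/2 = 10.
E[W | bag 3] = (9+6+10+2+11)/5 = 38/5.
By the law of total expectation,
E[W] = (1/2)·(7) + (1/12)·(10) + (5/12)·(38/5) = 15/2.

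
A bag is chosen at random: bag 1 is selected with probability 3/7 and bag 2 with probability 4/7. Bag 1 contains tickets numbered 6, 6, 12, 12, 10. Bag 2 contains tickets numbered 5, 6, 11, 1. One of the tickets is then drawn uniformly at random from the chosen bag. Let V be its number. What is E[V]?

253/35

E[V | bag 1] = (6+6+12+12+10)/5 = 46/5.
E[V | bag 2] = (5+6+11+1)/4 = 23/4.
By the law of total expectation,
E[V] = (3/7)·(46/5) + (4/7)·(23/4) = 253/35.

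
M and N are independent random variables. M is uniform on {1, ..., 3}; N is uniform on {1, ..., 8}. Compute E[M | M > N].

8/3

Outcomes with M > N: (2,1), (3,1), (3,2), each with probability 1/24.
E[M | M > N] = (2 + 3 + 3) / 3 = 8/3.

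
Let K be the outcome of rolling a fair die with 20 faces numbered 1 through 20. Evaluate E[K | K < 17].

17/2

P(K < 17) = 4/5.
E[K | K < 17] = (34/5) / (4/5) = 17/2.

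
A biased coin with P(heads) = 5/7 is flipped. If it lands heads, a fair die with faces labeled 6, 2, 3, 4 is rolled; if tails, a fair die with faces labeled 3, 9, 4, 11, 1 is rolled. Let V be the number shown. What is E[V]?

599/140

E[V | heads] = (6+2+3+4)/4 = 15/4.
E[V | tails] = (3+9+4+11+1)/5 = 28/5.
E[V] = (5/7)·(15/4) + (2/7)·(28/5) = 599/140.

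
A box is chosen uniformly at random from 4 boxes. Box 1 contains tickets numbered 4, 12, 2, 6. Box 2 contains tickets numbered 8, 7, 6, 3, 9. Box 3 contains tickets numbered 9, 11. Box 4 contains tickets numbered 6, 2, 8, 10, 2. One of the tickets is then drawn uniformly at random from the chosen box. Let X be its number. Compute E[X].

E[X | box 1] = (4+12+2+6)/4 = 6.
E[X | box 2] = (8+7+6+3+9)/5 = 33/5.
E[X | box 3] = (9+11)/2 = 10.
E[X | box 4] = (6+2+8+10+2)/5 = 28/5.
By the law of total expectation,
E[X] = (1/4)·(6) + (1/4)·(33/5) + (1/4)·(10) + (1/4)·(28/5) = 141/20.

141/20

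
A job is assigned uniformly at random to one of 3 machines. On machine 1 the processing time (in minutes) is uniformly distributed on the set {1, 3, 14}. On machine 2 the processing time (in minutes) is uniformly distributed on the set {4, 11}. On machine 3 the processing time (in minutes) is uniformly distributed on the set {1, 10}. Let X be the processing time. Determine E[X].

E[X | machine 1] = (1+3+14)/3 = 6.
E[X | machine 2] = (4+11)/2 = 15/2.
E[X | machine 3] = (1+10)/2 = 11/2.
By the law of total expectation,
E[X] = (1/3)·(6) + (1/3)·(15/2) + (1/3)·(11/2) = 19/3.

19/3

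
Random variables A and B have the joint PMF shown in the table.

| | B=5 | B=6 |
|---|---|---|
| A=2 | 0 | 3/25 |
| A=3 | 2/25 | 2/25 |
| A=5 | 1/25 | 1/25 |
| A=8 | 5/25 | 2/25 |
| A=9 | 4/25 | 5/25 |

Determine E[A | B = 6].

P(B = 6) = 13/25.
Σ A·P over the event = 2·(3/25) + 3·(2/25) + 5·(1/25) + 8·(2/25) + 9·(5/25) = 78/25.
E[A | B = 6] = (78/25) / (13/25) = 6.

6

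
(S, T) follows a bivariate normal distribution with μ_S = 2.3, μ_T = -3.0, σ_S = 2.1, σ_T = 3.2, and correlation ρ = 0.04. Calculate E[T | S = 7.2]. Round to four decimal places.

For a bivariate normal, E[T | S=x] = μ_T + ρ·(σ_T/σ_S)·(x − μ_S).
E[T | S=7.2] = -3.0 + (0.04)·(3.2/2.1)·(7.2 − (2.3)) = -3.0 + (0.060952)·(4.9) = -2.7013.

-2.7013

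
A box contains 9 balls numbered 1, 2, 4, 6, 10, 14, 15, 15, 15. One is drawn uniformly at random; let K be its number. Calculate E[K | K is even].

36/5

P(K is even) = 5/9.
Σ over the event: 2·1/9 + 4·1/9 + 6·1/9 + 10·1/9 + 14·1/9 = 4.
E[K | K is even] = (4) / (5/9) = 36/5.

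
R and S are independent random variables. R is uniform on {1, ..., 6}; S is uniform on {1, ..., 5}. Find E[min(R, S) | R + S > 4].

21/8

P(R + S > 4) = 4/5.
Summing min(R,S)·P(x,y) over outcomes with R + S > 4 gives 21/10.
E[min(R, S) | R + S > 4] = (21/10) / (4/5) = 21/8.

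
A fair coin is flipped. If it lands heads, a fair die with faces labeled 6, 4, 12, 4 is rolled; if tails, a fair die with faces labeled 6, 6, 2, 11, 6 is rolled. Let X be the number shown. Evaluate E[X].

E[X | heads] = (6+4+12+4)/4 = 13/2.
E[X | tails] = (6+6+2+11+6)/5 = 31/5.
E[X] = (1/2)·(13/2) + (1/2)·(31/5) = 127/20.

127/20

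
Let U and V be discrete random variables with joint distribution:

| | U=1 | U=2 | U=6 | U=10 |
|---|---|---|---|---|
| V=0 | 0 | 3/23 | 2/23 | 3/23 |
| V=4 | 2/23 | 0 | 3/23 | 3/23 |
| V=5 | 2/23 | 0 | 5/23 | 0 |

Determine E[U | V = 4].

P(V = 4) = 8/23.
Σ U·P over the event = 1·(2/23) + 6·(3/23) + 10·(3/23) = 50/23.
E[U | V = 4] = (50/23) / (8/23) = 25/4.

25/4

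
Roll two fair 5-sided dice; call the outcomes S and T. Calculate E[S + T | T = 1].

P(T = 1) = 1/5.
Summing (S+T)·P(x,y) over outcomes with T = 1 gives 4/5.
E[S + T | T = 1] = (4/5) / (1/5) = 4.

4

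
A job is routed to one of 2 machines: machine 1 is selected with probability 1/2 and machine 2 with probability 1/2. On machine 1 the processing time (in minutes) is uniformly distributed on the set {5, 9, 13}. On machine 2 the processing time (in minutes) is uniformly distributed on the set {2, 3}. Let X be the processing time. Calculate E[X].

E[X | machine 1] = (5+9+13)/3 = 9.
E[X | machine 2] = (2+3)/2 = 5/2.
By the law of total expectation,
E[X] = (1/2)·(9) + (1/2)·(5/2) = 23/4.

23/4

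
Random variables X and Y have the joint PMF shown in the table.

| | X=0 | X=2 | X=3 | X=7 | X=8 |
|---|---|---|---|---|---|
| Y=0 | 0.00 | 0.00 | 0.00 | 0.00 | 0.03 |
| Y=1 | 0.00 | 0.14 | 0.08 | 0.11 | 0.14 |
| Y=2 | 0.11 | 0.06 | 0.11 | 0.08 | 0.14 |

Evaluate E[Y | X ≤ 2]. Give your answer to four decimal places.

1.5484

P(X ≤ 2) = 0.31.
Σ Y·P over the event = 2·(0.11) + 1·(0.14) + 2·(0.06) = 0.48.
E[Y | X ≤ 2] = (0.48) / (0.31) = 1.5484.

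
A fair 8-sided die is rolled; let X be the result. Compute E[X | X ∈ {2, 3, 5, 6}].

P(X ∈ {2, 3, 5, 6}) = 1/2.
Σ over the event: 2·1/8 + 3·1/8 + 5·1/8 + 6·1/8 = 2.
E[X | X ∈ {2, 3, 5, 6}] = (2) / (1/2) = 4.

4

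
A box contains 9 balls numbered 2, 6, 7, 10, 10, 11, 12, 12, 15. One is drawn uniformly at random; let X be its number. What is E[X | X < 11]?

P(X < 11) = 5/9.
Σ over the event: 2·1/9 + 6·1/9 + 7·1/9 + 10·2/9 = 35/9.
E[X | X < 11] = (35/9) / (5/9) = 7.

7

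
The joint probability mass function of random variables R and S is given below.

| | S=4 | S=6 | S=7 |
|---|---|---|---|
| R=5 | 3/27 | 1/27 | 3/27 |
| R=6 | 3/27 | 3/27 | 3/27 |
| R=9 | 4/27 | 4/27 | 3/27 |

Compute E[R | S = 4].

69/10

P(S = 4) = 10/27.
Σ R·P over the event = 5·(3/27) + 6·(3/27) + 9·(4/27) = 23/9.
E[R | S = 4] = (23/9) / (10/27) = 69/10.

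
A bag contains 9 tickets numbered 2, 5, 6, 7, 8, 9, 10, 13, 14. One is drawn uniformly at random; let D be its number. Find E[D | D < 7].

P(D < 7) = 1/3.
Σ over the event: 2·1/9 + 5·1/9 + 6·1/9 = 13/9.
E[D | D < 7] = (13/9) / (1/3) = 13/3.

13/3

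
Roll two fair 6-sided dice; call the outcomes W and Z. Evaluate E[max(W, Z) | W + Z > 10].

6

Outcomes with W + Z > 10: (5,6), (6,5), (6,6), each with probability 1/36.
E[max(W, Z) | W + Z > 10] = (6 + 6 + 6) / 3 = 6.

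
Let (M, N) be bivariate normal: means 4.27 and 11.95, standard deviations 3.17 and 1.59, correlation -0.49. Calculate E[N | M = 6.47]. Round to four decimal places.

11.4093

For a bivariate normal, E[N | M=x] = μ_N + ρ·(σ_N/σ_M)·(x − μ_M).
E[N | M=6.47] = 11.95 + (-0.49)·(1.59/3.17)·(6.47 − (4.27)) = 11.95 + (-0.24577)·(2.2) = 11.4093.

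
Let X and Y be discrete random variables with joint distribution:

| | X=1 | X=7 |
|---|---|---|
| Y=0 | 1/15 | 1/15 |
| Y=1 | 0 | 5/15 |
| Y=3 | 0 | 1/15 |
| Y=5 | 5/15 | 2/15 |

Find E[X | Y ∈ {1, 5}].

P(Y ∈ {1, 5}) = 4/5.
Σ X·P over the event = 1·(5/15) + 7·(5/15) + 7·(2/15) = 18/5.
E[X | Y ∈ {1, 5}] = (18/5) / (4/5) = 9/2.

9/2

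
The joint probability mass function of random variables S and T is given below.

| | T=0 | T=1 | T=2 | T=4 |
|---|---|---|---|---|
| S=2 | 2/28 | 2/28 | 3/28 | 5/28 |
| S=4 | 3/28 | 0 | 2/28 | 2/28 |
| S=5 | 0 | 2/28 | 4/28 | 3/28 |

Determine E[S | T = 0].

P(T = 0) = 5/28.
Σ S·P over the event = 2·(2/28) + 4·(3/28) = 4/7.
E[S | T = 0] = (4/7) / (5/28) = 16/5.

16/5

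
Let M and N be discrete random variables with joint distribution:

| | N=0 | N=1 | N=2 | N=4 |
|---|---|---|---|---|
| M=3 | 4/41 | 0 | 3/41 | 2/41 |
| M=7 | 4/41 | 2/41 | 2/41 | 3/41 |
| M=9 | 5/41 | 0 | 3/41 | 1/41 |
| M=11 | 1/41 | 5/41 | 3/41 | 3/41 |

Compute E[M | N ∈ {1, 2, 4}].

221/27

P(N ∈ {1, 2, 4}) = 27/41.
Summing M·P(M=x,N=y) over the conditioning event gives 221/41.
E[M | N ∈ {1, 2, 4}] = (221/41) / (27/41) = 221/27.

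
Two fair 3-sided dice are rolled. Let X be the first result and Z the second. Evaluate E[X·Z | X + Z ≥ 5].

7

Outcomes with X + Z ≥ 5: (2,3), (3,2), (3,3), each with probability 1/9.
E[X·Z | X + Z ≥ 5] = (6 + 6 + 9) / 3 = 7.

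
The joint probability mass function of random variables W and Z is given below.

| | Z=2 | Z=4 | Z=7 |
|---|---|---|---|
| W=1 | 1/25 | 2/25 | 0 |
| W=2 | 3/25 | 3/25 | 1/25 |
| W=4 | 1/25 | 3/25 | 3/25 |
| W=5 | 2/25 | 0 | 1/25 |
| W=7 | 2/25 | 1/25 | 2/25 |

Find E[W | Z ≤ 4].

31/9

P(Z ≤ 4) = 18/25.
Summing W·P(W=x,Z=y) over the conditioning event gives 62/25.
E[W | Z ≤ 4] = (62/25) / (18/25) = 31/9.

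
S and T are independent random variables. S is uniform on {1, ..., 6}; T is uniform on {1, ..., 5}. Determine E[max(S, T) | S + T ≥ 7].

P(S + T ≥ 7) = 1/2.
Summing max(S,T)·P(x,y) over outcomes with S + T ≥ 7 gives 77/30.
E[max(S, T) | S + T ≥ 7] = (77/30) / (1/2) = 77/15.

77/15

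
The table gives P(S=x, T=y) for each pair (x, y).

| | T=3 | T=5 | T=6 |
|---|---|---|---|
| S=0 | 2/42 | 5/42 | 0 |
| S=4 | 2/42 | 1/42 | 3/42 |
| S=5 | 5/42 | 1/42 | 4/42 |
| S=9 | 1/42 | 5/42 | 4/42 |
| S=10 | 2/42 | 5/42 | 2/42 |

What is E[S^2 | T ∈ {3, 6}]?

P(T ∈ {3, 6}) = 25/42.
Summing S^2·P(S=x,T=y) over the conditioning event gives 185/7.
E[S^2 | T ∈ {3, 6}] = (185/7) / (25/42) = 222/5.

222/5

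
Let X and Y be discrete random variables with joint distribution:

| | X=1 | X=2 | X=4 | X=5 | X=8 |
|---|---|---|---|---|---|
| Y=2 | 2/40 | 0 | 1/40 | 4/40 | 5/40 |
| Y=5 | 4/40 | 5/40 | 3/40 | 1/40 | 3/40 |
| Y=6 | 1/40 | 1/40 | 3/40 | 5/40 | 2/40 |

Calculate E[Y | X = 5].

43/10

P(X = 5) = 1/4.
Σ Y·P over the event = 2·(4/40) + 5·(1/40) + 6·(5/40) = 43/40.
E[Y | X = 5] = (43/40) / (1/4) = 43/10.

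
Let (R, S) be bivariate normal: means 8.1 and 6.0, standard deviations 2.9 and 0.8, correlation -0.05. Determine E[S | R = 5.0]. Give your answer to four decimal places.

The regression of S on R has slope ρ·σ_S/σ_R and passes through (μ_R, μ_S).
E[S | R=5.0] = 6.0 + (-0.05)·(0.8/2.9)·(5.0 − (8.1)) = 6.0 + (-0.013793)·(-3.1) = 6.0428.

6.0428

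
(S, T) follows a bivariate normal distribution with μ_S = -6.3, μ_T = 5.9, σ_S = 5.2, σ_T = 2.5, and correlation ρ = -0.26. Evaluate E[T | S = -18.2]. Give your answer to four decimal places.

E[T | S=x] = μ_T + ρ(σ_T/σ_S)(x − μ_S) for jointly normal variables.
E[T | S=-18.2] = 5.9 + (-0.26)·(2.5/5.2)·(-18.2 − (-6.3)) = 5.9 + (-0.125)·(-11.9) = 7.3875.

7.3875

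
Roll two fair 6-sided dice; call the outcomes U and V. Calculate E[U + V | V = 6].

Outcomes with V = 6: (1,6), (2,6), (3,6), (4,6), (5,6), (6,6), each with probability 1/36.
E[U + V | V = 6] = (7 + 8 + 9 + 10 + 11 + 12) / 6 = 19/2.

19/2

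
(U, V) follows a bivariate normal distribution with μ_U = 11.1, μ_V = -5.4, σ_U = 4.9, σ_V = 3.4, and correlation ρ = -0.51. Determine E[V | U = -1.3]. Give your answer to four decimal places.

For a bivariate normal, E[V | U=x] = μ_V + ρ·(σ_V/σ_U)·(x − μ_U).
E[V | U=-1.3] = -5.4 + (-0.51)·(3.4/4.9)·(-1.3 − (11.1)) = -5.4 + (-0.35388)·(-12.4) = -1.0119.

-1.0119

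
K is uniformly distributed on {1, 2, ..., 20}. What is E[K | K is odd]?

Given K is odd, K is equally likely to be any of {1, 3, 5, 7, 9, 11, 13, 15, 17, 19}.
E[K | K is odd] = (1 + 3 + 5 + 7 + 9 + 11 + 13 + 15 + 17 + 19) / 10 = 10.

10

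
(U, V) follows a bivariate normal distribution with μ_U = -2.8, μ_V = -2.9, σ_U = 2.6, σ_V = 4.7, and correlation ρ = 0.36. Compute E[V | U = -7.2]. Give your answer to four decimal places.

The regression of V on U has slope ρ·σ_V/σ_U and passes through (μ_U, μ_V).
E[V | U=-7.2] = -2.9 + (0.36)·(4.7/2.6)·(-7.2 − (-2.8)) = -2.9 + (0.65077)·(-4.4) = -5.7634.

-5.7634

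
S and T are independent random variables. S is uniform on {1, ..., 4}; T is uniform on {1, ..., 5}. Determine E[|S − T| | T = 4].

3/2

P(T = 4) = 1/5.
Summing |S−T|·P(x,y) over outcomes with T = 4 gives 3/10.
E[|S − T| | T = 4] = (3/10) / (1/5) = 3/2.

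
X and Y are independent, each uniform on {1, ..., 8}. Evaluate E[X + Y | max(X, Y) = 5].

Outcomes with max(X, Y) = 5: (1,5), (2,5), (3,5), (4,5), (5,1), (5,2), (5,3), (5,4), (5,5), each with probability 1/64.
E[X + Y | max(X, Y) = 5] = (6 + 7 + 8 + 9 + 6 + 7 + 8 + 9 + 10) / 9 = 70/9.

70/9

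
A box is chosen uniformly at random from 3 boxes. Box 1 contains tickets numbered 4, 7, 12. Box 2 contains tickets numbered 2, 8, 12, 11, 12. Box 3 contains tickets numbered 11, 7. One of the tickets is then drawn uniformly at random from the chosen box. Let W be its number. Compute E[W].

77/9

E[W | box 1] = (4+7+12)/3 = 23/3.
E[W | box 2] = (2+8+12+11+12)/5 = 9.
E[W | box 3] = (11+7)/2 = 9.
By the law of total expectation,
E[W] = (1/3)·(23/3) + (1/3)·(9) + (1/3)·(9) = 77/9.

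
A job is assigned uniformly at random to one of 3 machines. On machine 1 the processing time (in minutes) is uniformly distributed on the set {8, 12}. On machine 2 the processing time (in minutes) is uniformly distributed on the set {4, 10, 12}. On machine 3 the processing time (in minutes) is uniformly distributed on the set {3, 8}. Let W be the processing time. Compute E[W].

145/18

E[W | machine 1] = (8+12)/2 = 10.
E[W | machine 2] = (4+10+12)/3 = 26/3.
E[W | machine 3] = (3+8)/2 = 11/2.
By the law of total expectation,
E[W] = (1/3)·(10) + (1/3)·(26/3) + (1/3)·(11/2) = 145/18.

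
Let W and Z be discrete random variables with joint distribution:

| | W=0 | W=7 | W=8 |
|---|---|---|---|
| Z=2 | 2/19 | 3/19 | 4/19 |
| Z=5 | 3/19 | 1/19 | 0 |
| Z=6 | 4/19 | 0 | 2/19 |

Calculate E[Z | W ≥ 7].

P(W ≥ 7) = 10/19.
Σ Z·P over the event = 2·(3/19) + 5·(1/19) + 2·(4/19) + 6·(2/19) = 31/19.
E[Z | W ≥ 7] = (31/19) / (10/19) = 31/10.

31/10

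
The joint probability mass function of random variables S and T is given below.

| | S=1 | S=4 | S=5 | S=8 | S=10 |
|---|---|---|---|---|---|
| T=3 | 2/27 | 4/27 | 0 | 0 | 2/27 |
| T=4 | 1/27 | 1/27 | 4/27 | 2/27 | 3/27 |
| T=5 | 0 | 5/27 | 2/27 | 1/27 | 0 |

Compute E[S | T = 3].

19/4

P(T = 3) = 8/27.
Summing S·P(S=x,T=y) over the conditioning event gives 38/27.
E[S | T = 3] = (38/27) / (8/27) = 19/4.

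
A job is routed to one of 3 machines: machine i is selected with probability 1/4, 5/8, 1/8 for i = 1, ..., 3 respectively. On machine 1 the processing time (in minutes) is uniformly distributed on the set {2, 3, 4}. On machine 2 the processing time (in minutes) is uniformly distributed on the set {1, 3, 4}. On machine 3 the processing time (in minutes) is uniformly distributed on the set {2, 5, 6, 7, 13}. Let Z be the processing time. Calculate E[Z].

E[Z | machine 1] = (2+3+4)/3 = 3.
E[Z | machine 2] = (1+3+4)/3 = 8/3.
E[Z | machine 3] = (2+5+6+7+13)/5 = 33/5.
E[Z] = (1/4)·(3) + (5/8)·(8/3) + (1/8)·(33/5) = 389/120.

389/120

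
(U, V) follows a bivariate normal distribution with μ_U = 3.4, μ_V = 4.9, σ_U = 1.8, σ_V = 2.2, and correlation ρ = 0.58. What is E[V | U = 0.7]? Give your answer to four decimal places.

2.9860

The regression of V on U has slope ρ·σ_V/σ_U and passes through (μ_U, μ_V).
E[V | U=0.7] = 4.9 + (0.58)·(2.2/1.8)·(0.7 − (3.4)) = 4.9 + (0.70889)·(-2.7) = 2.9860.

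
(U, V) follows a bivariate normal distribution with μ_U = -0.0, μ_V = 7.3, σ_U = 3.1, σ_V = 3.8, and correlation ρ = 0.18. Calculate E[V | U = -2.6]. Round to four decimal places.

6.7263

For a bivariate normal, E[V | U=x] = μ_V + ρ·(σ_V/σ_U)·(x − μ_U).
E[V | U=-2.6] = 7.3 + (0.18)·(3.8/3.1)·(-2.6 − (-0.0)) = 7.3 + (0.22065)·(-2.6) = 6.7263.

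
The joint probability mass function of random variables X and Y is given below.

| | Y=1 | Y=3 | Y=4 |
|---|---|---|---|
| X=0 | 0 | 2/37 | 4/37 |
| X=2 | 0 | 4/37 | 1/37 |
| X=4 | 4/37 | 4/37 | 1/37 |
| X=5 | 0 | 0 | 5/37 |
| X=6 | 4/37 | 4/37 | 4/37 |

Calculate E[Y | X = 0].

11/3

P(X = 0) = 6/37.
Σ Y·P over the event = 3·(2/37) + 4·(4/37) = 22/37.
E[Y | X = 0] = (22/37) / (6/37) = 11/3.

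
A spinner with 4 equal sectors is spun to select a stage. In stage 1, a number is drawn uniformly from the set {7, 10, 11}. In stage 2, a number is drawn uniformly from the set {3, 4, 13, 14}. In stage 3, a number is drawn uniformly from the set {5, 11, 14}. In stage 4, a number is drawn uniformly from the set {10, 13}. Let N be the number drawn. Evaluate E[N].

59/6

E[N | stage 1] = (7+10+11)/3 = 28/3.
E[N | stage 2] = (3+4+13+14)/4 = 17/2.
E[N | stage 3] = (5+11+14)/3 = 10.
E[N | stage 4] = (10+13)/2 = 23/2.
E[N] = (1/4)·(28/3) + (1/4)·(17/2) + (1/4)·(10) + (1/4)·(23/2) = 59/6.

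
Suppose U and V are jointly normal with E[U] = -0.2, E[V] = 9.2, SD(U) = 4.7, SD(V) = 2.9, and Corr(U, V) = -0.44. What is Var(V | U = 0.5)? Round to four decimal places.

6.7818

Var(V | U=x) = (1 − ρ²)·σ_V².
Var(V | U=0.5) = (2.9)²·(1 − (-0.44)²) = 8.41·0.8064 = 6.7818.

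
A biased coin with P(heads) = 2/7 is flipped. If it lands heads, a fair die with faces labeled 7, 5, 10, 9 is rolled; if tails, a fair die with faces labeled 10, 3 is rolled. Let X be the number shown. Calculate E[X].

E[X | heads] = (7+5+10+9)/4 = 31/4.
E[X | tails] = (10+3)/2 = 13/2.
By the law of total expectation,
E[X] = (2/7)·(31/4) + (5/7)·(13/2) = 48/7.

48/7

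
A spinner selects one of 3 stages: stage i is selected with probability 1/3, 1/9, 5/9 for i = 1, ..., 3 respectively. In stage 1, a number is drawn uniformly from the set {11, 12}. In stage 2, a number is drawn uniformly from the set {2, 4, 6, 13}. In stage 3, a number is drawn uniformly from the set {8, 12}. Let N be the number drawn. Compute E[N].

E[N | stage 1] = (11+12)/2 = 23/2.
E[N | stage 2] = (2+4+6+13)/4 = 25/4.
E[N | stage 3] = (8+12)/2 = 10.
E[N] = (1/3)·(23/2) + (1/9)·(25/4) + (5/9)·(10) = 121/12.

121/12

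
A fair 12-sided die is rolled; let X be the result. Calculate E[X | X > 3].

8

Given X > 3, X is equally likely to be any of {4, 5, 6, 7, 8, 9, 10, 11, 12}.
E[X | X > 3] = (4 + 5 + 6 + 7 + 8 + 9 + 10 + 11 + 12) / 9 = 8.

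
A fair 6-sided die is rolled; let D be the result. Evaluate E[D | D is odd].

3

Given D is odd, D is equally likely to be any of {1, 3, 5}.
E[D | D is odd] = (1 + 3 + 5) / 3 = 3.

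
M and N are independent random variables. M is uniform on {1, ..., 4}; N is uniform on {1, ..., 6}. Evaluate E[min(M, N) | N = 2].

7/4

P(N = 2) = 1/6.
Summing min(M,N)·P(x,y) over outcomes with N = 2 gives 7/24.
E[min(M, N) | N = 2] = (7/24) / (1/6) = 7/4.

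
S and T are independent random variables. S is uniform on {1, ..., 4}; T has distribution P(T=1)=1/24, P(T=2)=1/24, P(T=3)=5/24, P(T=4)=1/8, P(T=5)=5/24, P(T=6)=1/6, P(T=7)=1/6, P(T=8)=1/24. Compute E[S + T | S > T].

29/5

P(S > T) = 5/48.
Summing (S+T)·P(x,y) over outcomes with S > T gives 29/48.
E[S + T | S > T] = (29/48) / (5/48) = 29/5.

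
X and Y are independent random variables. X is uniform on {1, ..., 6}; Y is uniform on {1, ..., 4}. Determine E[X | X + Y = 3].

3/2

Outcomes with X + Y = 3: (1,2), (2,1), each with probability 1/24.
E[X | X + Y = 3] = (1 + 2) / 2 = 3/2.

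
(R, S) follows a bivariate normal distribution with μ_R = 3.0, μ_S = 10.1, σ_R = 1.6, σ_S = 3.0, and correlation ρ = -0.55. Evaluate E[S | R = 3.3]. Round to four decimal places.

For a bivariate normal, E[S | R=x] = μ_S + ρ·(σ_S/σ_R)·(x − μ_R).
E[S | R=3.3] = 10.1 + (-0.55)·(3.0/1.6)·(3.3 − (3.0)) = 10.1 + (-1.0312)·(0.3) = 9.7906.

9.7906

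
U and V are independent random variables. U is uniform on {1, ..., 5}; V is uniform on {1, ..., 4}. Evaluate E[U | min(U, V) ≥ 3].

Outcomes with min(U, V) ≥ 3: (3,3), (3,4), (4,3), (4,4), (5,3), (5,4), each with probability 1/20.
E[U | min(U, V) ≥ 3] = (3 + 3 + 4 + 4 + 5 + 5) / 6 = 4.

4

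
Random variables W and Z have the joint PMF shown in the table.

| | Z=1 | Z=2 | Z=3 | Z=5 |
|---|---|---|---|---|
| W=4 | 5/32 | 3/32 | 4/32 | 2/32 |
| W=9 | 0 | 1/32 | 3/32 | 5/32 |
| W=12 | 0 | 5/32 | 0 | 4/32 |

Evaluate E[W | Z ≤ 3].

48/7

P(Z ≤ 3) = 21/32.
Σ W·P over the event = 4·(5/32) + 4·(3/32) + 4·(4/32) + 9·(1/32) + 9·(3/32) + 12·(5/32) = 9/2.
E[W | Z ≤ 3] = (9/2) / (21/32) = 48/7.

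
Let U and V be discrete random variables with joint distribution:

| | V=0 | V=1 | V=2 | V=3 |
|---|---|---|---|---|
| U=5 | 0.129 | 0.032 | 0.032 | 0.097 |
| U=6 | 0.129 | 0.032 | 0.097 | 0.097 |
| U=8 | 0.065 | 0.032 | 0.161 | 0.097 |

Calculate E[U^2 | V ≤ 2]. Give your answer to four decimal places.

43.1946

P(V ≤ 2) = 0.709.
Summing U^2·P(U=x,V=y) over the conditioning event gives 30.625.
E[U^2 | V ≤ 2] = (30.625) / (0.709) = 43.1946.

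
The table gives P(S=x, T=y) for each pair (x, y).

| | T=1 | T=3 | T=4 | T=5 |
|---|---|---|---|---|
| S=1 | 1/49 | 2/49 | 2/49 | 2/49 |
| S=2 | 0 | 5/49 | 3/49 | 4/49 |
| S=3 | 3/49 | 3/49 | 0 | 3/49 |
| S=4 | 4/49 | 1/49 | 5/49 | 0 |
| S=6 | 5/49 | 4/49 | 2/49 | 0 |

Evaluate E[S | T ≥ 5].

19/9

P(T ≥ 5) = 9/49.
Σ S·P over the event = 1·(2/49) + 2·(4/49) + 3·(3/49) = 19/49.
E[S | T ≥ 5] = (19/49) / (9/49) = 19/9.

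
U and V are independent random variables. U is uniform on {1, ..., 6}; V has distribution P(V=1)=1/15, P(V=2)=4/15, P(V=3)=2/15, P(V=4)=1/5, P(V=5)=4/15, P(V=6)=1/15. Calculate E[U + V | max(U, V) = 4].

121/19

P(max(U, V) = 4) = 19/90.
Summing (U+V)·P(x,y) over outcomes with max(U, V) = 4 gives 121/90.
E[U + V | max(U, V) = 4] = (121/90) / (19/90) = 121/19.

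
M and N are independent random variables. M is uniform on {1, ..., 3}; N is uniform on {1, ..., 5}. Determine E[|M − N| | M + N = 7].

P(M + N = 7) = 2/15.
Summing |M−N|·P(x,y) over outcomes with M + N = 7 gives 4/15.
E[|M − N| | M + N = 7] = (4/15) / (2/15) = 2.

2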